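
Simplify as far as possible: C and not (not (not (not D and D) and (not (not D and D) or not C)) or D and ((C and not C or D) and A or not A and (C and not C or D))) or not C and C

C and not D

C and not (not (not (not D and D) and (not (not D and D) or not C)) or D and ((C and not C or D) and A or not A and (C and not C or D))) or not C and C
= C and not (not (not (not D and D) and (not (not D and D) or not C)) or D and (C and not C or D)) or not C and C   — distribution
= C and not (not (not (not D and D) and (not (not D and D) or not C)) or D and (C and not C or D))   — complement / identity
= C and not (not (not (not D and D) and (not (not D and D) or not C)) or D and D)   — complement / identity
= C and not (not not (not D and D) or D and D)   — absorption
= C and not (not D and D or D and D)   — double negation
= C and not D   — distribution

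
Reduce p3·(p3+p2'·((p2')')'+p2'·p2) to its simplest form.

p3·(p3+p2'·((p2')')'+p2'·p2)
= p3·(p3+p2'·p2'+p2'·p2)   — double negation
= p3·(p3+p2')   — distribution
= p3   — absorption

p3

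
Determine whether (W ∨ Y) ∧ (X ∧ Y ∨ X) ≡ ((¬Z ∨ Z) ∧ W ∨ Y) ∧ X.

Yes

E1: (W ∨ Y) ∧ (X ∧ Y ∨ X)
    = (W ∨ Y) ∧ X   (absorption)
E2: ((¬Z ∨ Z) ∧ W ∨ Y) ∧ X
    = (W ∨ Y) ∧ X   (complement / identity)
Both reduce to (W ∨ Y) ∧ X, so they are equivalent.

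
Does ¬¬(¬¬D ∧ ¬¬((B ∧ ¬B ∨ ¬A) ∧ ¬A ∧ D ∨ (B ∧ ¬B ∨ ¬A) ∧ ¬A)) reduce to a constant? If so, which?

¬¬(¬¬D ∧ ¬¬((B ∧ ¬B ∨ ¬A) ∧ ¬A ∧ D ∨ (B ∧ ¬B ∨ ¬A) ∧ ¬A))
= ¬¬(¬¬D ∧ ¬¬((B ∧ ¬B ∨ ¬A) ∧ ¬A))   [absorption]
= ¬(¬D ∨ ¬((B ∧ ¬B ∨ ¬A) ∧ ¬A))   [De Morgan]
= D ∧ (B ∧ ¬B ∨ ¬A) ∧ ¬A   [De Morgan]
= D ∧ ¬A ∧ ¬A   [complement / identity]
= D ∧ ¬A   [idempotence]
This depends on A, D, so it is not a constant.

no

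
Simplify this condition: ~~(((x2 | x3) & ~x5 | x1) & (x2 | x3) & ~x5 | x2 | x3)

~~(((x2 | x3) & ~x5 | x1) & (x2 | x3) & ~x5 | x2 | x3)
= ((x2 | x3) & ~x5 | x1) & (x2 | x3) & ~x5 | x2 | x3   (double negation)
= (x2 | x3) & ~x5 | x2 | x3   (absorption)
= x2 | x3   (absorption)

x2 | x3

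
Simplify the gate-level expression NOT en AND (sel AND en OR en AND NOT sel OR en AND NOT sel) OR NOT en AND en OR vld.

vld

NOT en AND (sel AND en OR en AND NOT sel OR en AND NOT sel) OR NOT en AND en OR vld
= NOT en AND (sel AND en OR en AND NOT sel) OR NOT en AND en OR vld
= NOT en AND en OR NOT en AND en OR vld
= NOT en AND en OR vld
= vld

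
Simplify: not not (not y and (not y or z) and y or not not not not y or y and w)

y

not not (not y and (not y or z) and y or not not not not y or y and w)
= not not (not y and (not y or z) and y or not not y or y and w)   — double negation
= not not (not y and y or not not y or y and w)   — absorption
= not not (not y and y or y or y and w)   — double negation
= not not (y or y and w)   — complement / identity
= not not y   — absorption
= y   — double negation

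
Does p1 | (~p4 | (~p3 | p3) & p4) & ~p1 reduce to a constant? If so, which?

p1 | (~p4 | (~p3 | p3) & p4) & ~p1
= p1 | (~p4 | p4) & ~p1   — complement / identity
= p1 | ~p1   — complement / identity
= 1   — complement

yes, True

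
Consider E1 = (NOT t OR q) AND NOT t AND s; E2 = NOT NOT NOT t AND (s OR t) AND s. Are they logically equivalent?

Yes

E1: (NOT t OR q) AND NOT t AND s
    = NOT t AND s   — absorption
E2: NOT NOT NOT t AND (s OR t) AND s
    = NOT NOT NOT t AND s   — absorption
    = NOT t AND s   — double negation
Both reduce to NOT t AND s, so they are equivalent.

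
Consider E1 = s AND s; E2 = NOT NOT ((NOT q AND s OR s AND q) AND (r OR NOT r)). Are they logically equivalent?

Yes

E1: s AND s
    = s   [idempotence]
E2: NOT NOT ((NOT q AND s OR s AND q) AND (r OR NOT r))
    = NOT NOT (s AND (NOT q OR q) AND (r OR NOT r))   [distribution]
    = NOT NOT (s AND (r OR NOT r))   [complement / identity]
    = s AND (r OR NOT r)   [double negation]
    = s   [complement / identity]
Both reduce to s, so they are equivalent.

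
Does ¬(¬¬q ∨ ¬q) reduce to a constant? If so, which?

yes, False

¬(¬¬q ∨ ¬q)
= ¬q ∧ q   — De Morgan
= False   — complement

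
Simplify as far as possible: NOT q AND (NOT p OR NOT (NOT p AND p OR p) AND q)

NOT q AND NOT p

NOT q AND (NOT p OR NOT (NOT p AND p OR p) AND q)
= NOT q AND (NOT p OR NOT p AND q)
= NOT q AND NOT p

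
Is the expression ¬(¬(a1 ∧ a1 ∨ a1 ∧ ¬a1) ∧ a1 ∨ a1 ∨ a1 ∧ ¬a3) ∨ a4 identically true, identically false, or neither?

¬(¬(a1 ∧ a1 ∨ a1 ∧ ¬a1) ∧ a1 ∨ a1 ∨ a1 ∧ ¬a3) ∨ a4
= ¬(¬a1 ∧ a1 ∨ a1 ∨ a1 ∧ ¬a3) ∨ a4   [distribution]
= ¬(a1 ∨ a1 ∧ ¬a3) ∨ a4   [complement / identity]
= ¬a1 ∨ a4   [absorption]
This depends on a1, a4, so it is not a constant.

neither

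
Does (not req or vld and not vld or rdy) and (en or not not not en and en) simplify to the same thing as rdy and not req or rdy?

No

E1: (not req or vld and not vld or rdy) and (en or not not not en and en)
    = (not req or vld and not vld or rdy) and (en or not en and en)
    = (not req or rdy) and (en or not en and en)
    = (not req or rdy) and en
E2: rdy and not req or rdy
    = rdy
These differ: at en=0, rdy=1, req=0, vld=0, E1 = 0 but E2 = 1.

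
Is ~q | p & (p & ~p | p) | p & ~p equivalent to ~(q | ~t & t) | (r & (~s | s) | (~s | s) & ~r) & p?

Yes

E1: ~q | p & (p & ~p | p) | p & ~p
    = ~q | p & p | p & ~p   (complement / identity)
    = ~q | p   (distribution)
E2: ~(q | ~t & t) | (r & (~s | s) | (~s | s) & ~r) & p
    = ~(q | ~t & t) | (~s | s) & p   (distribution)
    = ~q | (~s | s) & p   (complement / identity)
    = ~q | p   (complement / identity)
Both reduce to ~q | p, so they are equivalent.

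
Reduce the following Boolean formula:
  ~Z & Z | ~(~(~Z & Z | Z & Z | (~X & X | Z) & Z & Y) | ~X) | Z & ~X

~Z & Z | ~(~(~Z & Z | Z & Z | (~X & X | Z) & Z & Y) | ~X) | Z & ~X
= ~(~(~Z & Z | Z & Z | (~X & X | Z) & Z & Y) | ~X) | Z & ~X
= ~(~(~Z & Z | Z & Z | Z & Z & Y) | ~X) | Z & ~X
= (~Z & Z | Z & Z | Z & Z & Y) & X | Z & ~X
= (~Z & Z | Z & Z) & X | Z & ~X
= Z & X | Z & ~X
= Z

Z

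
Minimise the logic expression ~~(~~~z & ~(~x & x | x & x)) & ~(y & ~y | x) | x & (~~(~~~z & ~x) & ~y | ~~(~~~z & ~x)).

~z & ~x

~~(~~~z & ~(~x & x | x & x)) & ~(y & ~y | x) | x & (~~(~~~z & ~x) & ~y | ~~(~~~z & ~x))
= ~~(~~~z & ~(~x & x | x & x)) & ~x | x & (~~(~~~z & ~x) & ~y | ~~(~~~z & ~x))   (complement / identity)
= ~~(~~~z & ~x) & ~x | x & (~~(~~~z & ~x) & ~y | ~~(~~~z & ~x))   (distribution)
= ~~(~~~z & ~x) & ~x | x & ~~(~~~z & ~x)   (absorption)
= ~~(~~~z & ~x)   (distribution)
= ~~~z & ~x   (double negation)
= ~z & ~x   (double negation)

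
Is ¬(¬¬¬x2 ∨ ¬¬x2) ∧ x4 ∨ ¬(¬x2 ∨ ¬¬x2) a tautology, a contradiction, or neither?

¬(¬¬¬x2 ∨ ¬¬x2) ∧ x4 ∨ ¬(¬x2 ∨ ¬¬x2)
= ¬(¬x2 ∨ ¬¬x2) ∧ x4 ∨ ¬(¬x2 ∨ ¬¬x2)
= ¬(¬x2 ∨ ¬¬x2)
= x2 ∧ ¬x2
= False

contradiction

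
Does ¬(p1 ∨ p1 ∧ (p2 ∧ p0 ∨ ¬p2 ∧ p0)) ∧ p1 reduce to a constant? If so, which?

yes, False

¬(p1 ∨ p1 ∧ (p2 ∧ p0 ∨ ¬p2 ∧ p0)) ∧ p1
= ¬(p1 ∨ p1 ∧ p0) ∧ p1   (distribution)
= ¬p1 ∧ p1   (absorption)
= False   (complement)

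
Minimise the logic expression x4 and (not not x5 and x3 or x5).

x4 and x5

x4 and (not not x5 and x3 or x5)
= x4 and (x5 and x3 or x5)
= x4 and x5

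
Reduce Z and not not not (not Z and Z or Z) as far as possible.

Z and not not not (not Z and Z or Z)
= Z and not not not Z   (complement / identity)
= Z and not Z   (double negation)
= False   (complement)

False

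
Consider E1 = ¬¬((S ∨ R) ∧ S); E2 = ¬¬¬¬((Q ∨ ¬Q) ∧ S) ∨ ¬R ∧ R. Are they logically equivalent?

Yes

E1: ¬¬((S ∨ R) ∧ S)
    = ¬¬S   (absorption)
    = S   (double negation)
E2: ¬¬¬¬((Q ∨ ¬Q) ∧ S) ∨ ¬R ∧ R
    = ¬¬¬¬((Q ∨ ¬Q) ∧ S)   (complement / identity)
    = ¬¬¬¬S   (complement / identity)
    = ¬¬S   (double negation)
    = S   (double negation)
Both reduce to S, so they are equivalent.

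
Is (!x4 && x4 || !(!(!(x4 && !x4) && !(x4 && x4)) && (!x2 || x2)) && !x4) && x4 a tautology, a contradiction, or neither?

contradiction

(!x4 && x4 || !(!(!(x4 && !x4) && !(x4 && x4)) && (!x2 || x2)) && !x4) && x4
= (!x4 && x4 || !((x4 && !x4 || x4 && x4) && (!x2 || x2)) && !x4) && x4   [De Morgan]
= (!x4 && x4 || !(x4 && !x4 || x4 && x4) && !x4) && x4   [complement / identity]
= (!x4 && x4 || !x4 && !x4) && x4   [distribution]
= !x4 && x4   [distribution]
= false   [complement]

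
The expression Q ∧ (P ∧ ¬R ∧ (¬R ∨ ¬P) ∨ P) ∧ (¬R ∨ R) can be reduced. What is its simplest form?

Q ∧ (P ∧ ¬R ∧ (¬R ∨ ¬P) ∨ P) ∧ (¬R ∨ R)
= Q ∧ (P ∧ ¬R ∨ P) ∧ (¬R ∨ R)
= Q ∧ (P ∧ ¬R ∨ P)
= Q ∧ P

Q ∧ P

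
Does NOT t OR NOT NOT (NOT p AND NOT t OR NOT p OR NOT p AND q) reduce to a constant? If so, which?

no

NOT t OR NOT NOT (NOT p AND NOT t OR NOT p OR NOT p AND q)
= NOT t OR NOT NOT (NOT p AND NOT t OR NOT p)   (absorption)
= NOT t OR NOT NOT NOT p   (absorption)
= NOT t OR NOT p   (double negation)
This depends on p, t, so it is not a constant.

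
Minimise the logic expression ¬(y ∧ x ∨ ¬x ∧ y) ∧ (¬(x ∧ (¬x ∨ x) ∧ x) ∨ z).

¬y ∧ (¬x ∨ z)

¬(y ∧ x ∨ ¬x ∧ y) ∧ (¬(x ∧ (¬x ∨ x) ∧ x) ∨ z)
= ¬(y ∧ x ∨ ¬x ∧ y) ∧ (¬(x ∧ x) ∨ z)   (complement / identity)
= ¬(y ∧ x ∨ ¬x ∧ y) ∧ (¬x ∨ z)   (idempotence)
= ¬y ∧ (¬x ∨ z)   (distribution)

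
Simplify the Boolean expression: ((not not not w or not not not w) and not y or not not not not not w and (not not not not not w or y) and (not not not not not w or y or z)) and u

((not not not w or not not not w) and not y or not not not not not w and (not not not not not w or y) and (not not not not not w or y or z)) and u
= ((not not not w or not not not w) and not y or not not not not not w and (not not not not not w or y)) and u   (absorption)
= ((not not not w or not not not w) and not y or not not not not not w) and u   (absorption)
= (not not not w and not y or not not not not not w) and u   (idempotence)
= (not not not w and not y or not not not w) and u   (double negation)
= not not not w and u   (absorption)
= not w and u   (double negation)

not w and u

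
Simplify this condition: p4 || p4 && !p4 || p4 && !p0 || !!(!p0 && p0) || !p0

p4 || p4 && !p4 || p4 && !p0 || !!(!p0 && p0) || !p0
= p4 || p4 && !p4 || p4 && !p0 || !p0 && p0 || !p0
= p4 || p4 && !p0 || !p0 && p0 || !p0
= p4 || p4 && !p0 || !p0
= p4 || !p0

p4 || !p0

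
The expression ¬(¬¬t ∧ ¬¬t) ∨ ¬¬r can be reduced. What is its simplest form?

¬(¬¬t ∧ ¬¬t) ∨ ¬¬r
= ¬¬¬t ∨ ¬¬r   [idempotence]
= ¬¬¬t ∨ r   [double negation]
= ¬t ∨ r   [double negation]

¬t ∨ r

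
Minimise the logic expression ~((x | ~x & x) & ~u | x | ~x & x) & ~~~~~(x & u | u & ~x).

~x & ~u

~((x | ~x & x) & ~u | x | ~x & x) & ~~~~~(x & u | u & ~x)
= ~((x | ~x & x) & ~u | x | ~x & x) & ~~~(x & u | u & ~x)   — double negation
= ~(x | ~x & x) & ~~~(x & u | u & ~x)   — absorption
= ~(x | ~x & x) & ~~~u   — distribution
= ~(x | ~x & x) & ~u   — double negation
= ~x & ~u   — complement / identity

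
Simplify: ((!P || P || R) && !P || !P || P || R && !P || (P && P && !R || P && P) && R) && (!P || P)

true

((!P || P || R) && !P || !P || P || R && !P || (P && P && !R || P && P) && R) && (!P || P)
= ((!P || P || R) && !P || !P || P || R && !P || P && P && R) && (!P || P)
= ((!P || P || R) && !P || !P || P || R && !P || P && R) && (!P || P)
= ((!P || P || R) && !P || !P || P || R) && (!P || P)
= (!P || P || R) && (!P || P)
= !P || P
= true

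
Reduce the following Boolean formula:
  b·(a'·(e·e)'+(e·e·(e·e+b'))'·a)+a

b·(a'·(e·e)'+(e·e·(e·e+b'))'·a)+a
= b·(a'·(e·e)'+(e·e)'·a)+a   (absorption)
= b·(e·e)'+a   (distribution)
= b·e'+a   (idempotence)

b·e'+a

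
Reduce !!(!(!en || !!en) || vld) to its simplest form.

vld

!!(!(!en || !!en) || vld)
= !!(en && !en || vld)
= !!vld
= vld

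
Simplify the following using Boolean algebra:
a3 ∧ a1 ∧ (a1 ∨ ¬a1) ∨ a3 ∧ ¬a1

a3 ∧ a1 ∧ (a1 ∨ ¬a1) ∨ a3 ∧ ¬a1
= a3 ∧ a1 ∨ a3 ∧ ¬a1   [complement / identity]
= a3   [distribution]

a3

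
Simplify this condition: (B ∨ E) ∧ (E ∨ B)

(B ∨ E) ∧ (E ∨ B)
= E ∨ B ∧ B
= E ∨ B

E ∨ B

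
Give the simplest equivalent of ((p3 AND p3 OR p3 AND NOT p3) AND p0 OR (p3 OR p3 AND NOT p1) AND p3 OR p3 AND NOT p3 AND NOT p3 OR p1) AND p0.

(p3 OR p1) AND p0

((p3 AND p3 OR p3 AND NOT p3) AND p0 OR (p3 OR p3 AND NOT p1) AND p3 OR p3 AND NOT p3 AND NOT p3 OR p1) AND p0
= ((p3 AND p3 OR p3 AND NOT p3) AND p0 OR p3 AND p3 OR p3 AND NOT p3 AND NOT p3 OR p1) AND p0
= ((p3 AND p3 OR p3 AND NOT p3) AND p0 OR p3 AND p3 OR p3 AND NOT p3 OR p1) AND p0
= (p3 AND p3 OR p3 AND NOT p3 OR p1) AND p0
= (p3 OR p1) AND p0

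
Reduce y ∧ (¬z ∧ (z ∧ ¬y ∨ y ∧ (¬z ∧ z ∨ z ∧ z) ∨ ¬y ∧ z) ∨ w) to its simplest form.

y ∧ (¬z ∧ (z ∧ ¬y ∨ y ∧ (¬z ∧ z ∨ z ∧ z) ∨ ¬y ∧ z) ∨ w)
= y ∧ (¬z ∧ (z ∧ ¬y ∨ y ∧ z ∨ ¬y ∧ z) ∨ w)   [distribution]
= y ∧ (¬z ∧ (z ∧ ¬y ∨ z) ∨ w)   [distribution]
= y ∧ (¬z ∧ z ∨ w)   [absorption]
= y ∧ w   [complement / identity]

y ∧ w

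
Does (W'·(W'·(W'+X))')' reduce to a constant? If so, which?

(W'·(W'·(W'+X))')'
= (W'·(W')')'   [absorption]
= W+W'   [De Morgan]
= 1   [complement]

yes, True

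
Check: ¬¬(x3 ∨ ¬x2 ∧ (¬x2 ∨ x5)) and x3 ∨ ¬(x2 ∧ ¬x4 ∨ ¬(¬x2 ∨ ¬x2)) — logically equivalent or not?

E1: ¬¬(x3 ∨ ¬x2 ∧ (¬x2 ∨ x5))
    = x3 ∨ ¬x2 ∧ (¬x2 ∨ x5)   [double negation]
    = x3 ∨ ¬x2   [absorption]
E2: x3 ∨ ¬(x2 ∧ ¬x4 ∨ ¬(¬x2 ∨ ¬x2))
    = x3 ∨ ¬(x2 ∧ ¬x4 ∨ ¬¬x2)   [idempotence]
    = x3 ∨ ¬(x2 ∧ ¬x4 ∨ x2)   [double negation]
    = x3 ∨ ¬x2   [absorption]
Both reduce to x3 ∨ ¬x2, so they are equivalent.

Yes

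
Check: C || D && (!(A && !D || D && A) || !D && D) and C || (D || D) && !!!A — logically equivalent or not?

E1: C || D && (!(A && !D || D && A) || !D && D)
    = C || D && !(A && !D || D && A)   [complement / identity]
    = C || D && !A   [distribution]
E2: C || (D || D) && !!!A
    = C || D && !!!A   [idempotence]
    = C || D && !A   [double negation]
Both reduce to C || D && !A, so they are equivalent.

Yes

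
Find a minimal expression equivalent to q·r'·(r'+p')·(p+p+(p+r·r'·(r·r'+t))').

q·r'

q·r'·(r'+p')·(p+p+(p+r·r'·(r·r'+t))')
= q·r'·(r'+p')·(p+p+(p+r·r')')   (absorption)
= q·r'·(r'+p')·(p+p+p')   (complement / identity)
= q·r'·(r'+p')·(p+p')   (idempotence)
= q·r'·(r'+p')   (complement / identity)
= q·r'   (absorption)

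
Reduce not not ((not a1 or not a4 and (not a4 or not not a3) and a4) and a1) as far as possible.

not not ((not a1 or not a4 and (not a4 or not not a3) and a4) and a1)
= not not ((not a1 or not a4 and (not a4 or a3) and a4) and a1)   (double negation)
= not not ((not a1 or not a4 and a4) and a1)   (absorption)
= (not a1 or not a4 and a4) and a1   (double negation)
= not a1 and a1   (complement / identity)
= False   (complement)

False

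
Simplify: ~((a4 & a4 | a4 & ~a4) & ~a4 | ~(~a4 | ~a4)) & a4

~((a4 & a4 | a4 & ~a4) & ~a4 | ~(~a4 | ~a4)) & a4
= ~(a4 & ~a4 | ~(~a4 | ~a4)) & a4   (distribution)
= ~(a4 & ~a4 | a4 & a4) & a4   (De Morgan)
= ~a4 & a4   (distribution)
= 0   (complement)

0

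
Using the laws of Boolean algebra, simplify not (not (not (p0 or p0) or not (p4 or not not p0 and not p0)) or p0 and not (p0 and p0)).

not (not (not (p0 or p0) or not (p4 or not not p0 and not p0)) or p0 and not (p0 and p0))
= not (not (not (p0 or p0) or not (p4 or not not p0 and not p0)) or p0 and not p0)
= not (not (not (p0 or p0) or not (p4 or p0 and not p0)) or p0 and not p0)
= not not (not (p0 or p0) or not (p4 or p0 and not p0))
= not not (not (p0 or p0) or not p4)
= not not (not p0 or not p4)
= not p0 or not p4

not p0 or not p4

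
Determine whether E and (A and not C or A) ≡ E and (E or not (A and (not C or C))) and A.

Yes

E1: E and (A and not C or A)
    = E and A   — absorption
E2: E and (E or not (A and (not C or C))) and A
    = E and (E or not A) and A   — complement / identity
    = E and A   — absorption
Both reduce to E and A, so they are equivalent.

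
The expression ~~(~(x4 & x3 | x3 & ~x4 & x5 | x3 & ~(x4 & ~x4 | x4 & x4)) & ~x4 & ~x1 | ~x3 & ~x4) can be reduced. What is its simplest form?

~x3 & ~x4

~~(~(x4 & x3 | x3 & ~x4 & x5 | x3 & ~(x4 & ~x4 | x4 & x4)) & ~x4 & ~x1 | ~x3 & ~x4)
= ~~(~(x4 & x3 | x3 & ~x4 & x5 | x3 & ~x4) & ~x4 & ~x1 | ~x3 & ~x4)   [distribution]
= ~~(~(x4 & x3 | x3 & ~x4) & ~x4 & ~x1 | ~x3 & ~x4)   [absorption]
= ~(x4 & x3 | x3 & ~x4) & ~x4 & ~x1 | ~x3 & ~x4   [double negation]
= ~x3 & ~x4 & ~x1 | ~x3 & ~x4   [distribution]
= ~x3 & ~x4   [absorption]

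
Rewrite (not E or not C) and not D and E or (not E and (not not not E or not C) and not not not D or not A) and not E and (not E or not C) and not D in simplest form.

(not E or not C) and not D

(not E or not C) and not D and E or (not E and (not not not E or not C) and not not not D or not A) and not E and (not E or not C) and not D
= (not E or not C) and not D and E or (not E and (not E or not C) and not not not D or not A) and not E and (not E or not C) and not D   [double negation]
= (not E or not C) and not D and E or (not E and (not E or not C) and not D or not A) and not E and (not E or not C) and not D   [double negation]
= (not E or not C) and not D and E or not E and (not E or not C) and not D   [absorption]
= (not E or not C) and not D   [distribution]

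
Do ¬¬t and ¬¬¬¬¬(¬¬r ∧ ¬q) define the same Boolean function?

No

E1: ¬¬t
    = t
E2: ¬¬¬¬¬(¬¬r ∧ ¬q)
    = ¬¬¬(¬¬r ∧ ¬q)
    = ¬(¬¬r ∧ ¬q)
    = ¬r ∨ q
These differ: at q=0, r=0, t=0, E1 = 0 but E2 = 1.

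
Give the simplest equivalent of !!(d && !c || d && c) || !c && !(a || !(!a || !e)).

d || !c && !a

!!(d && !c || d && c) || !c && !(a || !(!a || !e))
= !!(d && !c || d && c) || !c && !(a || a && e)   [De Morgan]
= !!d || !c && !(a || a && e)   [distribution]
= !!d || !c && !a   [absorption]
= d || !c && !a   [double negation]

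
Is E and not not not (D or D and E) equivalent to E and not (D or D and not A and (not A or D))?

Yes

E1: E and not not not (D or D and E)
    = E and not (D or D and E)
    = E and not D
E2: E and not (D or D and not A and (not A or D))
    = E and not (D or D and not A)
    = E and not D
Both reduce to E and not D, so they are equivalent.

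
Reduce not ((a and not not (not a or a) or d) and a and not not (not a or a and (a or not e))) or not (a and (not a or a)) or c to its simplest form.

not ((a and not not (not a or a) or d) and a and not not (not a or a and (a or not e))) or not (a and (not a or a)) or c
= not ((a and not not (not a or a) or d) and a and not not (not a or a)) or not (a and (not a or a)) or c
= not (a and not not (not a or a)) or not (a and (not a or a)) or c
= not (a and (not a or a)) or not (a and (not a or a)) or c
= not (a and (not a or a)) or c
= not a or c

not a or c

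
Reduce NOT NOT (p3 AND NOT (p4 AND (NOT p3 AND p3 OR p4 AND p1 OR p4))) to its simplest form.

p3 AND NOT p4

NOT NOT (p3 AND NOT (p4 AND (NOT p3 AND p3 OR p4 AND p1 OR p4)))
= NOT NOT (p3 AND NOT (p4 AND (p4 AND p1 OR p4)))   — complement / identity
= NOT NOT (p3 AND NOT (p4 AND p4))   — absorption
= p3 AND NOT (p4 AND p4)   — double negation
= p3 AND NOT p4   — idempotence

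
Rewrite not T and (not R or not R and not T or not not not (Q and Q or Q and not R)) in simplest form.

not T and (not R or not R and not T or not not not (Q and Q or Q and not R))
= not T and (not R or not not not (Q and Q or Q and not R))
= not T and (not R or not not not ((Q or not R) and Q))
= not T and (not R or not ((Q or not R) and Q))
= not T and (not R or not Q)

not T and (not R or not Q)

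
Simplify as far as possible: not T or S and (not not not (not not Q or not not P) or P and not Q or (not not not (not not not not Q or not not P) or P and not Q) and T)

not T or S and not Q

not T or S and (not not not (not not Q or not not P) or P and not Q or (not not not (not not not not Q or not not P) or P and not Q) and T)
= not T or S and (not not not (not not Q or not not P) or P and not Q or (not not not (not not Q or not not P) or P and not Q) and T)   [double negation]
= not T or S and (not not not (not not Q or not not P) or P and not Q)   [absorption]
= not T or S and (not (not not Q or not not P) or P and not Q)   [double negation]
= not T or S and (not Q and not P or P and not Q)   [De Morgan]
= not T or S and not Q   [distribution]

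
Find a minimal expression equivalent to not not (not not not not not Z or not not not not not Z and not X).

not Z

not not (not not not not not Z or not not not not not Z and not X)
= not not not not not not not Z   — absorption
= not not not not not Z   — double negation
= not not not Z   — double negation
= not Z   — double negation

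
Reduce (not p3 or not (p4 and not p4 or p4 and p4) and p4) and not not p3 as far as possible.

False

(not p3 or not (p4 and not p4 or p4 and p4) and p4) and not not p3
= (not p3 or not p4 and p4) and not not p3   (distribution)
= not p3 and not not p3   (complement / identity)
= not p3 and p3   (double negation)
= False   (complement)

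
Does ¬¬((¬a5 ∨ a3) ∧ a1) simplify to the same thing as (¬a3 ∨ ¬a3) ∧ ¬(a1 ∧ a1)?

No

E1: ¬¬((¬a5 ∨ a3) ∧ a1)
    = (¬a5 ∨ a3) ∧ a1   (double negation)
E2: (¬a3 ∨ ¬a3) ∧ ¬(a1 ∧ a1)
    = ¬a3 ∧ ¬(a1 ∧ a1)   (idempotence)
    = ¬a3 ∧ ¬a1   (idempotence)
These differ: at a1=0, a3=0, a5=0, E1 = 0 but E2 = 1.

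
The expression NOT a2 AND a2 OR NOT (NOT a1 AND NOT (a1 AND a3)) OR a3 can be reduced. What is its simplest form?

NOT a2 AND a2 OR NOT (NOT a1 AND NOT (a1 AND a3)) OR a3
= NOT a2 AND a2 OR a1 OR a1 AND a3 OR a3   (De Morgan)
= a1 OR a1 AND a3 OR a3   (complement / identity)
= a1 OR a3   (absorption)

a1 OR a3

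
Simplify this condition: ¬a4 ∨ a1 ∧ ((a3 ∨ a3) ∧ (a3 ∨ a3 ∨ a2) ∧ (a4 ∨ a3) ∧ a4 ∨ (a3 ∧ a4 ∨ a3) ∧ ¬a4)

¬a4 ∨ a1 ∧ a3

¬a4 ∨ a1 ∧ ((a3 ∨ a3) ∧ (a3 ∨ a3 ∨ a2) ∧ (a4 ∨ a3) ∧ a4 ∨ (a3 ∧ a4 ∨ a3) ∧ ¬a4)
= ¬a4 ∨ a1 ∧ ((a3 ∨ a3) ∧ (a4 ∨ a3) ∧ a4 ∨ (a3 ∧ a4 ∨ a3) ∧ ¬a4)   — absorption
= ¬a4 ∨ a1 ∧ ((a3 ∧ a4 ∨ a3) ∧ a4 ∨ (a3 ∧ a4 ∨ a3) ∧ ¬a4)   — distribution
= ¬a4 ∨ a1 ∧ (a3 ∧ a4 ∨ a3)   — distribution
= ¬a4 ∨ a1 ∧ a3   — absorption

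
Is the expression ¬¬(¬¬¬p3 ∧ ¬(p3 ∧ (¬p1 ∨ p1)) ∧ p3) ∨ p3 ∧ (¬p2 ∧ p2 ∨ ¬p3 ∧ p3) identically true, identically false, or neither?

¬¬(¬¬¬p3 ∧ ¬(p3 ∧ (¬p1 ∨ p1)) ∧ p3) ∨ p3 ∧ (¬p2 ∧ p2 ∨ ¬p3 ∧ p3)
= ¬¬(¬p3 ∧ ¬(p3 ∧ (¬p1 ∨ p1)) ∧ p3) ∨ p3 ∧ (¬p2 ∧ p2 ∨ ¬p3 ∧ p3)   — double negation
= ¬¬(¬p3 ∧ ¬(p3 ∧ (¬p1 ∨ p1)) ∧ p3) ∨ p3 ∧ ¬p3 ∧ p3   — complement / identity
= ¬p3 ∧ ¬(p3 ∧ (¬p1 ∨ p1)) ∧ p3 ∨ p3 ∧ ¬p3 ∧ p3   — double negation
= ¬p3 ∧ ¬p3 ∧ p3 ∨ p3 ∧ ¬p3 ∧ p3   — complement / identity
= ¬p3 ∧ p3   — distribution
= False   — complement

identically false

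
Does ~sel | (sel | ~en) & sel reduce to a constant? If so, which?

yes, True

~sel | (sel | ~en) & sel
= ~sel | sel   [absorption]
= 1   [complement]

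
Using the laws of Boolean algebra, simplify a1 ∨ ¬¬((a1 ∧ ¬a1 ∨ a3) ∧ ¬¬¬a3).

a1

a1 ∨ ¬¬((a1 ∧ ¬a1 ∨ a3) ∧ ¬¬¬a3)
= a1 ∨ (a1 ∧ ¬a1 ∨ a3) ∧ ¬¬¬a3
= a1 ∨ a3 ∧ ¬¬¬a3
= a1 ∨ a3 ∧ ¬a3
= a1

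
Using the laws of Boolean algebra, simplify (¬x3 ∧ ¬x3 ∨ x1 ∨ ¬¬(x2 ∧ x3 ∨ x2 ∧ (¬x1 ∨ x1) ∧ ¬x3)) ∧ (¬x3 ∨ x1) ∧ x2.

(¬x3 ∧ ¬x3 ∨ x1 ∨ ¬¬(x2 ∧ x3 ∨ x2 ∧ (¬x1 ∨ x1) ∧ ¬x3)) ∧ (¬x3 ∨ x1) ∧ x2
= (¬x3 ∧ ¬x3 ∨ x1 ∨ ¬¬(x2 ∧ x3 ∨ x2 ∧ ¬x3)) ∧ (¬x3 ∨ x1) ∧ x2   [complement / identity]
= (¬x3 ∧ ¬x3 ∨ x1 ∨ ¬¬x2) ∧ (¬x3 ∨ x1) ∧ x2   [distribution]
= (¬x3 ∧ ¬x3 ∨ x1 ∨ x2) ∧ (¬x3 ∨ x1) ∧ x2   [double negation]
= (¬x3 ∨ x1 ∨ x2) ∧ (¬x3 ∨ x1) ∧ x2   [idempotence]
= (¬x3 ∨ x1) ∧ x2   [absorption]

(¬x3 ∨ x1) ∧ x2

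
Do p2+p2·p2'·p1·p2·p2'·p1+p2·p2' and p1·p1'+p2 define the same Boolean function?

E1: p2+p2·p2'·p1·p2·p2'·p1+p2·p2'
    = p2+p2·p2'·p1+p2·p2'   [idempotence]
    = p2+p2·p2'   [absorption]
    = p2   [complement / identity]
E2: p1·p1'+p2
    = p2   [complement / identity]
Both reduce to p2, so they are equivalent.

Yes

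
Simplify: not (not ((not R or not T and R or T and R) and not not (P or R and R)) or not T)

not (not ((not R or not T and R or T and R) and not not (P or R and R)) or not T)
= not (not ((not R or not T and R or T and R) and not not (P or R)) or not T)
= not (not ((not R or R) and not not (P or R)) or not T)
= not (not ((not R or R) and (P or R)) or not T)
= (not R or R) and (P or R) and T
= (P or R) and T

(P or R) and T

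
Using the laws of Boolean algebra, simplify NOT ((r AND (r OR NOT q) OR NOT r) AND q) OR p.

NOT q OR p

NOT ((r AND (r OR NOT q) OR NOT r) AND q) OR p
= NOT ((r OR NOT r) AND q) OR p   [absorption]
= NOT q OR p   [complement / identity]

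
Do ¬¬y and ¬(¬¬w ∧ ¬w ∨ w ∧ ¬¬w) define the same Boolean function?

E1: ¬¬y
    = y   (double negation)
E2: ¬(¬¬w ∧ ¬w ∨ w ∧ ¬¬w)
    = ¬¬¬w   (distribution)
    = ¬w   (double negation)
These differ: at w=0, y=0, E1 = 0 but E2 = 1.

No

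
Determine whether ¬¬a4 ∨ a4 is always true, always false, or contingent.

contingent

¬¬a4 ∨ a4
= a4 ∨ a4
= a4
This depends on a4, so it is not a constant.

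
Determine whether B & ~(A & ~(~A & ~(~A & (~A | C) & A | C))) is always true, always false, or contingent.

B & ~(A & ~(~A & ~(~A & (~A | C) & A | C)))
= B & ~(A & ~(~A & ~(~A & A | C)))   (absorption)
= B & ~(A & (A | ~A & A | C))   (De Morgan)
= B & ~(A & (A | C))   (complement / identity)
= B & ~A   (absorption)
This depends on A, B, so it is not a constant.

contingent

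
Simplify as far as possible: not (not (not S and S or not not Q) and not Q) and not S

Q and not S

not (not (not S and S or not not Q) and not Q) and not S
= not (not not not Q and not Q) and not S   (complement / identity)
= not (not Q and not Q) and not S   (double negation)
= not not Q and not S   (idempotence)
= Q and not S   (double negation)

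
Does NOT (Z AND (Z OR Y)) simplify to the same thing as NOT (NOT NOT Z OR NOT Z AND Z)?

E1: NOT (Z AND (Z OR Y))
    = NOT Z   [absorption]
E2: NOT (NOT NOT Z OR NOT Z AND Z)
    = NOT NOT NOT Z   [complement / identity]
    = NOT Z   [double negation]
Both reduce to NOT Z, so they are equivalent.

Yes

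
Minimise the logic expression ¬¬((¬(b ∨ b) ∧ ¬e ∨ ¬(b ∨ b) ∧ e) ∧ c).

¬¬((¬(b ∨ b) ∧ ¬e ∨ ¬(b ∨ b) ∧ e) ∧ c)
= ¬¬(¬(b ∨ b) ∧ c)   [distribution]
= ¬¬(¬b ∧ c)   [idempotence]
= ¬b ∧ c   [double negation]

¬b ∧ c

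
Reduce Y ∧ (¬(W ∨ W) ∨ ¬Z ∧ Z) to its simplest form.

Y ∧ (¬(W ∨ W) ∨ ¬Z ∧ Z)
= Y ∧ ¬(W ∨ W)   (complement / identity)
= Y ∧ ¬W   (idempotence)

Y ∧ ¬W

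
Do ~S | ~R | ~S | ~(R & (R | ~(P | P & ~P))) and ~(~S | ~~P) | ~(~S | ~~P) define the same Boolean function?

No

E1: ~S | ~R | ~S | ~(R & (R | ~(P | P & ~P)))
    = ~S | ~R | ~S | ~(R & (R | ~P))   (complement / identity)
    = ~S | ~R | ~S | ~R   (absorption)
    = ~S | ~R   (idempotence)
E2: ~(~S | ~~P) | ~(~S | ~~P)
    = ~(~S | ~~P)   (idempotence)
    = S & ~P   (De Morgan)
These differ: at P=1, R=0, S=0, E1 = 1 but E2 = 0.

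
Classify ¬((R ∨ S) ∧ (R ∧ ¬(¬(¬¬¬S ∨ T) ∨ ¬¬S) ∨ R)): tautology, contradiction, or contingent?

contingent

¬((R ∨ S) ∧ (R ∧ ¬(¬(¬¬¬S ∨ T) ∨ ¬¬S) ∨ R))
= ¬((R ∨ S) ∧ (R ∧ ¬(¬(¬S ∨ T) ∨ ¬¬S) ∨ R))   — double negation
= ¬((R ∨ S) ∧ (R ∧ (¬S ∨ T) ∧ ¬S ∨ R))   — De Morgan
= ¬((R ∨ S) ∧ (R ∧ ¬S ∨ R))   — absorption
= ¬((R ∨ S) ∧ R)   — absorption
= ¬R   — absorption
This depends on R, so it is not a constant.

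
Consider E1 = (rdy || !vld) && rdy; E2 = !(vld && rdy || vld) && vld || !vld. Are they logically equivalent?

E1: (rdy || !vld) && rdy
    = rdy
E2: !(vld && rdy || vld) && vld || !vld
    = !vld && vld || !vld
    = !vld
These differ: at rdy=0, vld=0, E1 = 0 but E2 = 1.

No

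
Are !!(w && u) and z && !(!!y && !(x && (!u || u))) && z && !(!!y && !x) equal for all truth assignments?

No

E1: !!(w && u)
    = w && u   — double negation
E2: z && !(!!y && !(x && (!u || u))) && z && !(!!y && !x)
    = z && !(!!y && !x) && z && !(!!y && !x)   — complement / identity
    = z && !(!!y && !x)   — idempotence
    = z && (!y || x)   — De Morgan
These differ: at u=0, w=0, x=0, y=0, z=1, E1 = 0 but E2 = 1.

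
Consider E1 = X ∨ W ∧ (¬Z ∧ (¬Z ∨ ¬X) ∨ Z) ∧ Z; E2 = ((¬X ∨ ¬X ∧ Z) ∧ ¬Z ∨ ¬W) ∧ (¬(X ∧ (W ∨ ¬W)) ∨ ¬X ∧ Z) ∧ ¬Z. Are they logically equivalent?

No

E1: X ∨ W ∧ (¬Z ∧ (¬Z ∨ ¬X) ∨ Z) ∧ Z
    = X ∨ W ∧ (¬Z ∨ Z) ∧ Z   (absorption)
    = X ∨ W ∧ Z   (complement / identity)
E2: ((¬X ∨ ¬X ∧ Z) ∧ ¬Z ∨ ¬W) ∧ (¬(X ∧ (W ∨ ¬W)) ∨ ¬X ∧ Z) ∧ ¬Z
    = ((¬X ∨ ¬X ∧ Z) ∧ ¬Z ∨ ¬W) ∧ (¬X ∨ ¬X ∧ Z) ∧ ¬Z   (complement / identity)
    = (¬X ∨ ¬X ∧ Z) ∧ ¬Z   (absorption)
    = ¬X ∧ ¬Z   (absorption)
These differ: at W=1, X=1, Z=1, E1 = 1 but E2 = 0.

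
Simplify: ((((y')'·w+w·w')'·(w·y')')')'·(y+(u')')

((((y')'·w+w·w')'·(w·y')')')'·(y+(u')')
= ((((y')'·w)'·(w·y')')')'·(y+(u')')   — complement / identity
= (((y·w)'·(w·y')')')'·(y+(u')')   — double negation
= (((y·w)'·(w·y')')')'·(y+u)   — double negation
= (y·w+w·y')'·(y+u)   — De Morgan
= w'·(y+u)   — distribution

w'·(y+u)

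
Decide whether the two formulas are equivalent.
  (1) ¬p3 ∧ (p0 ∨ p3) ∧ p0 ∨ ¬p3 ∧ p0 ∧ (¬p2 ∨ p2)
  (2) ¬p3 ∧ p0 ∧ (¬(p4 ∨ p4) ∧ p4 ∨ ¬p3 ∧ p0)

Yes

E1: ¬p3 ∧ (p0 ∨ p3) ∧ p0 ∨ ¬p3 ∧ p0 ∧ (¬p2 ∨ p2)
    = ¬p3 ∧ (p0 ∨ p3) ∧ p0 ∨ ¬p3 ∧ p0
    = ¬p3 ∧ p0 ∨ ¬p3 ∧ p0
    = ¬p3 ∧ p0
E2: ¬p3 ∧ p0 ∧ (¬(p4 ∨ p4) ∧ p4 ∨ ¬p3 ∧ p0)
    = ¬p3 ∧ p0 ∧ (¬p4 ∧ p4 ∨ ¬p3 ∧ p0)
    = ¬p3 ∧ p0 ∧ ¬p3 ∧ p0
    = ¬p3 ∧ p0
Both reduce to ¬p3 ∧ p0, so they are equivalent.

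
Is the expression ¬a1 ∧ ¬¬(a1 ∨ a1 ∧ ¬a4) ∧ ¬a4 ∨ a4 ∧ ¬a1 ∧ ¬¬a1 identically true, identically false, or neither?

¬a1 ∧ ¬¬(a1 ∨ a1 ∧ ¬a4) ∧ ¬a4 ∨ a4 ∧ ¬a1 ∧ ¬¬a1
= ¬a1 ∧ ¬¬a1 ∧ ¬a4 ∨ a4 ∧ ¬a1 ∧ ¬¬a1   [absorption]
= ¬a1 ∧ ¬¬a1   [distribution]
= ¬a1 ∧ a1   [double negation]
= False   [complement]

identically false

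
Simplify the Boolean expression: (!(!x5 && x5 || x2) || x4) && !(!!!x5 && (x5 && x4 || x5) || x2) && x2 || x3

x3

(!(!x5 && x5 || x2) || x4) && !(!!!x5 && (x5 && x4 || x5) || x2) && x2 || x3
= (!(!x5 && x5 || x2) || x4) && !(!!!x5 && x5 || x2) && x2 || x3   [absorption]
= (!(!x5 && x5 || x2) || x4) && !(!x5 && x5 || x2) && x2 || x3   [double negation]
= !(!x5 && x5 || x2) && x2 || x3   [absorption]
= !x2 && x2 || x3   [complement / identity]
= x3   [complement / identity]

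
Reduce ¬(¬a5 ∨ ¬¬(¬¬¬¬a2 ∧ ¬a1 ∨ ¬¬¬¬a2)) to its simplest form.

a5 ∧ ¬a2

¬(¬a5 ∨ ¬¬(¬¬¬¬a2 ∧ ¬a1 ∨ ¬¬¬¬a2))
= ¬(¬a5 ∨ ¬¬¬¬¬¬a2)
= ¬(¬a5 ∨ ¬¬¬¬a2)
= a5 ∧ ¬¬¬a2
= a5 ∧ ¬a2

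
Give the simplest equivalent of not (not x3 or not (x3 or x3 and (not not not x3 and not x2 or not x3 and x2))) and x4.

x3 and x4

not (not x3 or not (x3 or x3 and (not not not x3 and not x2 or not x3 and x2))) and x4
= not (not x3 or not (x3 or x3 and (not x3 and not x2 or not x3 and x2))) and x4   [double negation]
= not (not x3 or not (x3 or x3 and not x3)) and x4   [distribution]
= x3 and (x3 or x3 and not x3) and x4   [De Morgan]
= x3 and x3 and x4   [complement / identity]
= x3 and x4   [idempotence]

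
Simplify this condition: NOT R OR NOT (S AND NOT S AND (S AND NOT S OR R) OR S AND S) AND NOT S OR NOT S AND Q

NOT R OR NOT (S AND NOT S AND (S AND NOT S OR R) OR S AND S) AND NOT S OR NOT S AND Q
= NOT R OR NOT (S AND NOT S OR S AND S) AND NOT S OR NOT S AND Q   (absorption)
= NOT R OR NOT S AND NOT S OR NOT S AND Q   (distribution)
= NOT R OR NOT S AND (NOT S OR Q)   (distribution)
= NOT R OR NOT S   (absorption)

NOT R OR NOT S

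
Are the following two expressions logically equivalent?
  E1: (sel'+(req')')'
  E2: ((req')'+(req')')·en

No

E1: (sel'+(req')')'
    = sel·req'   [De Morgan]
E2: ((req')'+(req')')·en
    = (req')'·en   [idempotence]
    = req·en   [double negation]
These differ: at en=1, req=0, sel=1, E1 = 1 but E2 = 0.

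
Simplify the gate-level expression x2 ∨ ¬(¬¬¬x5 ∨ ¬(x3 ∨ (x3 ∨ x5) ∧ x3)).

x2 ∨ x5 ∧ x3

x2 ∨ ¬(¬¬¬x5 ∨ ¬(x3 ∨ (x3 ∨ x5) ∧ x3))
= x2 ∨ ¬(¬¬¬x5 ∨ ¬(x3 ∨ x3))   — absorption
= x2 ∨ ¬(¬¬¬x5 ∨ ¬x3)   — idempotence
= x2 ∨ ¬¬x5 ∧ x3   — De Morgan
= x2 ∨ x5 ∧ x3   — double negation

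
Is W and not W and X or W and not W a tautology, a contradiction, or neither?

contradiction

W and not W and X or W and not W
= W and not W   [absorption]
= False   [complement]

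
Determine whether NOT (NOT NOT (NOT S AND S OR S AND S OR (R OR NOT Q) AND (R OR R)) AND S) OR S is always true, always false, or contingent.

always true

NOT (NOT NOT (NOT S AND S OR S AND S OR (R OR NOT Q) AND (R OR R)) AND S) OR S
= NOT (NOT NOT (NOT S AND S OR S AND S OR (R OR NOT Q) AND R) AND S) OR S   [idempotence]
= NOT (NOT NOT (NOT S AND S OR S AND S OR R) AND S) OR S   [absorption]
= NOT (NOT NOT (S OR R) AND S) OR S   [distribution]
= NOT ((S OR R) AND S) OR S   [double negation]
= NOT S OR S   [absorption]
= TRUE   [complement]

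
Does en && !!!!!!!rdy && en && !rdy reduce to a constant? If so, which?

en && !!!!!!!rdy && en && !rdy
= en && !!!!!rdy && en && !rdy   (double negation)
= en && !!!rdy && en && !rdy   (double negation)
= en && !rdy && en && !rdy   (double negation)
= en && !rdy   (idempotence)
This depends on en, rdy, so it is not a constant.

no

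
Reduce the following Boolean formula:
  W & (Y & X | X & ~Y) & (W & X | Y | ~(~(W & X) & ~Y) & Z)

W & (Y & X | X & ~Y) & (W & X | Y | ~(~(W & X) & ~Y) & Z)
= W & X & (W & X | Y | ~(~(W & X) & ~Y) & Z)
= W & X & (W & X | Y | (W & X | Y) & Z)
= W & X & (W & X | Y)
= W & X

W & X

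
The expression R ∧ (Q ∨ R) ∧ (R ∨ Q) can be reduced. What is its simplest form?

R

R ∧ (Q ∨ R) ∧ (R ∨ Q)
= R ∧ (R ∧ R ∨ Q)   (distribution)
= R ∧ (R ∨ Q)   (idempotence)
= R   (absorption)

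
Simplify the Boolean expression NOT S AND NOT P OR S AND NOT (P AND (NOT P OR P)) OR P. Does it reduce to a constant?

TRUE

NOT S AND NOT P OR S AND NOT (P AND (NOT P OR P)) OR P
= NOT S AND NOT P OR S AND NOT P OR P   — complement / identity
= NOT P OR P   — distribution
= TRUE   — complement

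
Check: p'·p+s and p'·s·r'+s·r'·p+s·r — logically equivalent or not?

Yes

E1: p'·p+s
    = s   (complement / identity)
E2: p'·s·r'+s·r'·p+s·r
    = s·r'+s·r   (distribution)
    = s   (distribution)
Both reduce to s, so they are equivalent.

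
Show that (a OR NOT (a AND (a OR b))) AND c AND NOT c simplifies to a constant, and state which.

(a OR NOT (a AND (a OR b))) AND c AND NOT c
= (a OR NOT a) AND c AND NOT c
= c AND NOT c
= FALSE

FALSE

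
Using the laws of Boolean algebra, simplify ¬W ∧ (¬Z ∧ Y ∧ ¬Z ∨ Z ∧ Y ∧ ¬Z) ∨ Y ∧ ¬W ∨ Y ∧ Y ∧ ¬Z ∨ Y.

Y

¬W ∧ (¬Z ∧ Y ∧ ¬Z ∨ Z ∧ Y ∧ ¬Z) ∨ Y ∧ ¬W ∨ Y ∧ Y ∧ ¬Z ∨ Y
= ¬W ∧ (¬Z ∧ Y ∧ ¬Z ∨ Z ∧ Y ∧ ¬Z) ∨ Y ∧ ¬W ∨ Y ∧ ¬Z ∨ Y   (idempotence)
= ¬W ∧ Y ∧ ¬Z ∨ Y ∧ ¬W ∨ Y ∧ ¬Z ∨ Y   (distribution)
= (Y ∧ ¬Z ∨ Y) ∧ ¬W ∨ Y ∧ ¬Z ∨ Y   (distribution)
= Y ∧ ¬Z ∨ Y   (absorption)
= Y   (absorption)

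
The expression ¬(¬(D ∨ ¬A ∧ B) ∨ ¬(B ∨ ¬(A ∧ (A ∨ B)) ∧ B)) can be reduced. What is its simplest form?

B ∧ (¬A ∨ D)

¬(¬(D ∨ ¬A ∧ B) ∨ ¬(B ∨ ¬(A ∧ (A ∨ B)) ∧ B))
= (D ∨ ¬A ∧ B) ∧ (B ∨ ¬(A ∧ (A ∨ B)) ∧ B)   — De Morgan
= (D ∨ ¬A ∧ B) ∧ (B ∨ ¬A ∧ B)   — absorption
= ¬A ∧ B ∨ D ∧ B   — distribution
= B ∧ (¬A ∨ D)   — distribution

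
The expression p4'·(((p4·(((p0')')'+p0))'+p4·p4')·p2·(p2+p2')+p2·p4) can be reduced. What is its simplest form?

p4'·p2

p4'·(((p4·(((p0')')'+p0))'+p4·p4')·p2·(p2+p2')+p2·p4)
= p4'·(((p4·(p0'+p0))'+p4·p4')·p2·(p2+p2')+p2·p4)   [double negation]
= p4'·((p4'+p4·p4')·p2·(p2+p2')+p2·p4)   [complement / identity]
= p4'·((p4'+p4·p4')·p2+p2·p4)   [complement / identity]
= p4'·(p4'·p2+p2·p4)   [complement / identity]
= p4'·p2   [distribution]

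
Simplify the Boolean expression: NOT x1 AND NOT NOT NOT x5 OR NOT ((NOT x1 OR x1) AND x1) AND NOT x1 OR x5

NOT x1 AND NOT NOT NOT x5 OR NOT ((NOT x1 OR x1) AND x1) AND NOT x1 OR x5
= NOT x1 AND NOT NOT NOT x5 OR NOT x1 AND NOT x1 OR x5   (complement / identity)
= NOT x1 AND NOT NOT NOT x5 OR NOT x1 OR x5   (idempotence)
= NOT x1 AND NOT x5 OR NOT x1 OR x5   (double negation)
= NOT x1 OR x5   (absorption)

NOT x1 OR x5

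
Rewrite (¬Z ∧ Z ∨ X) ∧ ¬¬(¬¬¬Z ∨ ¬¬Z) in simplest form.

X

(¬Z ∧ Z ∨ X) ∧ ¬¬(¬¬¬Z ∨ ¬¬Z)
= (¬Z ∧ Z ∨ X) ∧ ¬(¬¬Z ∧ ¬Z)   (De Morgan)
= X ∧ ¬(¬¬Z ∧ ¬Z)   (complement / identity)
= X ∧ (¬Z ∨ Z)   (De Morgan)
= X   (complement / identity)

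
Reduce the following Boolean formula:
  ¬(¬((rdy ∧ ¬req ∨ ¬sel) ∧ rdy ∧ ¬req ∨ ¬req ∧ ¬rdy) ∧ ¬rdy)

¬(¬((rdy ∧ ¬req ∨ ¬sel) ∧ rdy ∧ ¬req ∨ ¬req ∧ ¬rdy) ∧ ¬rdy)
= (rdy ∧ ¬req ∨ ¬sel) ∧ rdy ∧ ¬req ∨ ¬req ∧ ¬rdy ∨ rdy   (De Morgan)
= rdy ∧ ¬req ∨ ¬req ∧ ¬rdy ∨ rdy   (absorption)
= ¬req ∨ rdy   (distribution)

¬req ∨ rdy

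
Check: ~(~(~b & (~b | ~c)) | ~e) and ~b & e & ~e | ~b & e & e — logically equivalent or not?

Yes

E1: ~(~(~b & (~b | ~c)) | ~e)
    = ~(~~b | ~e)
    = ~b & e
E2: ~b & e & ~e | ~b & e & e
    = ~b & e
Both reduce to ~b & e, so they are equivalent.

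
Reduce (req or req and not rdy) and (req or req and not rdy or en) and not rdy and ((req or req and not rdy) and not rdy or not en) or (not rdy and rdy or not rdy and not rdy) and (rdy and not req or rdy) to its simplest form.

(req or req and not rdy) and (req or req and not rdy or en) and not rdy and ((req or req and not rdy) and not rdy or not en) or (not rdy and rdy or not rdy and not rdy) and (rdy and not req or rdy)
= (req or req and not rdy) and not rdy and ((req or req and not rdy) and not rdy or not en) or (not rdy and rdy or not rdy and not rdy) and (rdy and not req or rdy)
= (req or req and not rdy) and not rdy or (not rdy and rdy or not rdy and not rdy) and (rdy and not req or rdy)
= (req or req and not rdy) and not rdy or not rdy and (rdy and not req or rdy)
= (req or req and not rdy) and not rdy or not rdy and rdy
= req and not rdy or not rdy and rdy
= req and not rdy

req and not rdy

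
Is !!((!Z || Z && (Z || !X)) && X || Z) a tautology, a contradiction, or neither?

!!((!Z || Z && (Z || !X)) && X || Z)
= !!((!Z || Z) && X || Z)   [absorption]
= !!(X || Z)   [complement / identity]
= X || Z   [double negation]
This depends on X, Z, so it is not a constant.

neither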